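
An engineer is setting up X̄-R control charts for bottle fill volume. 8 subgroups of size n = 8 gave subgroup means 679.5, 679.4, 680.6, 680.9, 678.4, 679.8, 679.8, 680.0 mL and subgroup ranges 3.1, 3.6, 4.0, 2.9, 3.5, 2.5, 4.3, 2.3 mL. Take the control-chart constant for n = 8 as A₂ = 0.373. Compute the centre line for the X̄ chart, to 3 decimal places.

679.800

X̄̄ = (679.5 + 679.4 + 680.6 + 680.9 + 678.4 + 679.8 + 679.8 + 680.0) / 8 = 5438.4000 / 8 = 679.8000
CL = X̄̄ = 679.8000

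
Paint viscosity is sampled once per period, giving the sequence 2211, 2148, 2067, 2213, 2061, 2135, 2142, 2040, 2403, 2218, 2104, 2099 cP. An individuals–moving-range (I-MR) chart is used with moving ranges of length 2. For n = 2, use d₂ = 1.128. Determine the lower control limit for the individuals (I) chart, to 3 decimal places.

1841.038

X̄ = (2211 + 2148 + 2067 + 2213 + 2061 + 2135 + 2142 + 2040 + 2403 + 2218 + 2104 + 2099) / 12 = 2153.4167
Moving ranges: 63, 81, 146, 152, 74, 7, 102, 363, 185, 114, 5; M̄R̄ = 1292.0000 / 11 = 117.4545
LCL = X̄ − 3·M̄R̄/d₂ = 2153.4167 − 3 × 117.4545 / 1.128 = 1841.0376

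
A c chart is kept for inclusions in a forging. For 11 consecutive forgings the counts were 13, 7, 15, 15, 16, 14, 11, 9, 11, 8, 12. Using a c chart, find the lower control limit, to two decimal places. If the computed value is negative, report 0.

1.56

c̄ = (13 + 7 + 15 + 15 + 16 + 14 + 11 + 9 + 11 + 8 + 12) / 11 = 131 / 11 = 11.9091
LCL = c̄ − 3√c̄ = 11.9091 − 3 × 3.4510 = 1.5562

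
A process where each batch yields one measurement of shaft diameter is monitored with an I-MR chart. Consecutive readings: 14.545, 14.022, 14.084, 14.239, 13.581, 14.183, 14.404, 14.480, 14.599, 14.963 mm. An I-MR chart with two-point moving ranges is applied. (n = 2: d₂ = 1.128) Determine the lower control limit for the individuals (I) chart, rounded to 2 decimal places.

X̄ = (14.545 + 14.022 + 14.084 + 14.239 + 13.581 + 14.183 + 14.404 + 14.480 + 14.599 + 14.963) / 10 = 14.3100
Moving ranges: 0.523, 0.062, 0.155, 0.658, 0.602, 0.221, 0.076, 0.119, 0.364; M̄R̄ = 2.7800 / 9 = 0.3089
LCL = X̄ − 3·M̄R̄/d₂ = 14.3100 − 3 × 0.3089 / 1.128 = 13.4885

13.49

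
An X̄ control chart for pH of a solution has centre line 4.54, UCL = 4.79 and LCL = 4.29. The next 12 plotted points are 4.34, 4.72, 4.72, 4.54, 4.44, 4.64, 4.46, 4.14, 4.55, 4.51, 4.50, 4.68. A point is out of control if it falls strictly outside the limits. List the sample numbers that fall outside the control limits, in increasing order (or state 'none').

Compare each point to [4.29, 4.79]: sample 8 = 4.14 < LCL.

8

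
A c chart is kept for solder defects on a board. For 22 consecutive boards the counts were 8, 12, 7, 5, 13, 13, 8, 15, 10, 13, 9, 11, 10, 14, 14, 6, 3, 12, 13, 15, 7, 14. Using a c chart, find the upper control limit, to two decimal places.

20.29

c̄ = (8 + 12 + 7 + 5 + 13 + 13 + 8 + 15 + 10 + 13 + 9 + 11 + 10 + 14 + 14 + 6 + 3 + 12 + 13 + 15 + 7 + 14) / 22 = 232 / 22 = 10.5455
UCL = c̄ + 3√c̄ = 10.5455 + 3 × √10.5455 = 10.5455 + 3 × 3.2474 = 20.2876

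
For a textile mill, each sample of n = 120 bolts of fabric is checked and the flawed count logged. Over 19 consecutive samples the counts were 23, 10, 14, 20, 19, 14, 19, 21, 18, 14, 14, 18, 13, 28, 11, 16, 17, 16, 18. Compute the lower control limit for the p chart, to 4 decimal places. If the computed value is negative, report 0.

p̄ = Σdᵢ / (k·n) = 323 / (19 × 120) = 0.14167
LCL = p̄ − 3·√(p̄(1−p̄)/n) = 0.14167 − 3 × 0.03183 = 0.04617

0.0462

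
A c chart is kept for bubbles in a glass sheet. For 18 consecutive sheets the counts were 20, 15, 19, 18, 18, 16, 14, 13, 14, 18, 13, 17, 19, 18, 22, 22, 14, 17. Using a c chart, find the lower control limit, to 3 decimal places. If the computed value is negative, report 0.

4.666

c̄ = (20 + 15 + 19 + 18 + 18 + 16 + 14 + 13 + 14 + 18 + 13 + 17 + 19 + 18 + 22 + 22 + 14 + 17) / 18 = 307 / 18 = 17.0556
LCL = c̄ − 3√c̄ = 17.0556 − 3 × 4.1298 = 4.6660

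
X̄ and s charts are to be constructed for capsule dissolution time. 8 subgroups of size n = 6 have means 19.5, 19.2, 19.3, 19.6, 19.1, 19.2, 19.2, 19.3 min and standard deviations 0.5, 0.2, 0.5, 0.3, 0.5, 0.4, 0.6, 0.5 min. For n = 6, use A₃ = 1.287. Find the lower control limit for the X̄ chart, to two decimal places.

18.74

X̄̄ = (19.5 + 19.2 + 19.3 + 19.6 + 19.1 + 19.2 + 19.2 + 19.3) / 8 = 19.3000
s̄ = (0.5 + 0.2 + 0.5 + 0.3 + 0.5 + 0.4 + 0.6 + 0.5) / 8 = 0.4375
LCL = X̄̄ − A₃·s̄ = 19.3000 − 1.287 × 0.4375 = 18.7369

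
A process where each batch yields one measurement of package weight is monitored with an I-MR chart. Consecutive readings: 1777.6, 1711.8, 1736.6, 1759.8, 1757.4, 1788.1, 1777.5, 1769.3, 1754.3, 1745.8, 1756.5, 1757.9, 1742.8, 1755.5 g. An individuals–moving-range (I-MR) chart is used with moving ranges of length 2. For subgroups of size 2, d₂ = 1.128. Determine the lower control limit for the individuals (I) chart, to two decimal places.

X̄ = (1777.6 + 1711.8 + 1736.6 + 1759.8 + 1757.4 + 1788.1 + 1777.5 + 1769.3 + 1754.3 + 1745.8 + 1756.5 + 1757.9 + 1742.8 + 1755.5) / 14 = 1756.4929
Moving ranges: 65.8, 24.8, 23.2, 2.4, 30.7, 10.6, 8.2, 15.0, 8.5, 10.7, 1.4, 15.1, 12.7; M̄R̄ = 229.1000 / 13 = 17.6231
LCL = X̄ − 3·M̄R̄/d₂ = 1756.4929 − 3 × 17.6231 / 1.128 = 1709.6230

1709.62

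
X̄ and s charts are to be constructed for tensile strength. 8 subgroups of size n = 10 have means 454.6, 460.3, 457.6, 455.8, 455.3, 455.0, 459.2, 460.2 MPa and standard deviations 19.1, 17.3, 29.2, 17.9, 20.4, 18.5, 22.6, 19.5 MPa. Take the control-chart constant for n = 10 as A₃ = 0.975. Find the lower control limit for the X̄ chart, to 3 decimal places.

X̄̄ = (454.6 + 460.3 + 457.6 + 455.8 + 455.3 + 455.0 + 459.2 + 460.2) / 8 = 457.2500
s̄ = (19.1 + 17.3 + 29.2 + 17.9 + 20.4 + 18.5 + 22.6 + 19.5) / 8 = 20.5625
LCL = X̄̄ − A₃·s̄ = 457.2500 − 0.975 × 20.5625 = 437.2016

437.202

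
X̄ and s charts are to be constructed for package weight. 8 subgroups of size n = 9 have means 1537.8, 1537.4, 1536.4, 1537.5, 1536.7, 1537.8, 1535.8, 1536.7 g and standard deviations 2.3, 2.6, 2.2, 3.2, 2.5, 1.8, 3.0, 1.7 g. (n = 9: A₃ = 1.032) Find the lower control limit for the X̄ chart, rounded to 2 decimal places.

X̄̄ = (1537.8 + 1537.4 + 1536.4 + 1537.5 + 1536.7 + 1537.8 + 1535.8 + 1536.7) / 8 = 1537.0125
s̄ = (2.3 + 2.6 + 2.2 + 3.2 + 2.5 + 1.8 + 3.0 + 1.7) / 8 = 2.4125
LCL = X̄̄ − A₃·s̄ = 1537.0125 − 1.032 × 2.4125 = 1534.5228

1534.52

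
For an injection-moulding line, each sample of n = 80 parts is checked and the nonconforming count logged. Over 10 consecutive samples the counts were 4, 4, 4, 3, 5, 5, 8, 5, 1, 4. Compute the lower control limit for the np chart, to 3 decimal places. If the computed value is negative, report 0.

0.000

p̄ = Σdᵢ / (k·n) = 43 / (10 × 80) = 0.05375
LCL = np̄ − 3·√(np̄(1−p̄)) = 4.3000 − 3 × 2.0171 = -1.7514 → 0 (negative, so LCL = 0)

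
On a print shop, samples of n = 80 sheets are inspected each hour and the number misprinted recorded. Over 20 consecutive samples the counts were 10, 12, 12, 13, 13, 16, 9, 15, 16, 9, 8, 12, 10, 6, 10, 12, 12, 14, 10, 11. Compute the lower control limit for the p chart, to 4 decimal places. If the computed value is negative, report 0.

p̄ = Σdᵢ / (k·n) = 230 / (20 × 80) = 0.14375
LCL = p̄ − 3·√(p̄(1−p̄)/n) = 0.14375 − 3 × 0.03922 = 0.02608

0.0261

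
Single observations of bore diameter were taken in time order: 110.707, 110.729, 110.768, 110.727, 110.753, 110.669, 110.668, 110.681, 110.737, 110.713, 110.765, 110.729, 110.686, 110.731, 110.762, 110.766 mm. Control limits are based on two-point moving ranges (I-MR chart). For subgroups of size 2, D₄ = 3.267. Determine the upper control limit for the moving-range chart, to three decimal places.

Moving ranges: 0.022, 0.039, 0.041, 0.026, 0.084, 0.001, 0.013, 0.056, 0.024, 0.052, 0.036, 0.043, 0.045, 0.031, 0.004; M̄R̄ = 0.5170 / 15 = 0.0345
UCL_MR = D₄·M̄R̄ = 3.267 × 0.0345 = 0.1126

0.113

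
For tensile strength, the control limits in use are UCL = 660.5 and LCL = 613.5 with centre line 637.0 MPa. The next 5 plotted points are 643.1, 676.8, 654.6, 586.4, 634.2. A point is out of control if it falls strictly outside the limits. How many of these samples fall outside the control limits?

2

Compare each point to [613.5, 660.5]: sample 2 = 676.8 > UCL; sample 4 = 586.4 < LCL.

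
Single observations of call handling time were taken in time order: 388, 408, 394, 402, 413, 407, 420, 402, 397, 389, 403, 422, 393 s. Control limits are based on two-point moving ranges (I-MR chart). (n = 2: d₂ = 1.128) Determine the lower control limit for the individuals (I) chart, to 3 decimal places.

366.354

X̄ = (388 + 408 + 394 + 402 + 413 + 407 + 420 + 402 + 397 + 389 + 403 + 422 + 393) / 13 = 402.9231
Moving ranges: 20, 14, 8, 11, 6, 13, 18, 5, 8, 14, 19, 29; M̄R̄ = 165.0000 / 12 = 13.7500
LCL = X̄ − 3·M̄R̄/d₂ = 402.9231 − 3 × 13.7500 / 1.128 = 366.3539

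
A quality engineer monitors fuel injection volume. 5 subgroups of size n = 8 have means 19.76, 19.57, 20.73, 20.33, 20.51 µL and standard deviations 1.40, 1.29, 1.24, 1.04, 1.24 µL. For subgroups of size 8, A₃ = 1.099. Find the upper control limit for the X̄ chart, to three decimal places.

21.545

X̄̄ = (19.76 + 19.57 + 20.73 + 20.33 + 20.51) / 5 = 20.1800
s̄ = (1.40 + 1.29 + 1.24 + 1.04 + 1.24) / 5 = 1.2420
UCL = X̄̄ + A₃·s̄ = 20.1800 + 1.099 × 1.2420 = 21.5450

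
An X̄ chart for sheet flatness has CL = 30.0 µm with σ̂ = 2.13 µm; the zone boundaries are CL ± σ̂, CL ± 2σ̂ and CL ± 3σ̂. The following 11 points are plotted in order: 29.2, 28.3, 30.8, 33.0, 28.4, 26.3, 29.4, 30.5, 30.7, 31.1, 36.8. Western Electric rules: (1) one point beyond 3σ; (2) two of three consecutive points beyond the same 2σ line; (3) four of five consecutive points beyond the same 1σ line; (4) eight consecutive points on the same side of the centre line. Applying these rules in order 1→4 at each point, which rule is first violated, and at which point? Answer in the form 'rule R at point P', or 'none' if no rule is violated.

Zone of each point (C = within 1σ̂, B = 1σ̂–2σ̂, A = 2σ̂–3σ̂, * = beyond 3σ̂; sign = side of CL): 1:-C, 2:-C, 3:+C, 4:+B, 5:-C, 6:-B, 7:-C, 8:+C, 9:+C, 10:+C, 11:+*
Rule 1 (one point beyond the 3σ limits) is satisfied at point 11.

rule 1 at point 11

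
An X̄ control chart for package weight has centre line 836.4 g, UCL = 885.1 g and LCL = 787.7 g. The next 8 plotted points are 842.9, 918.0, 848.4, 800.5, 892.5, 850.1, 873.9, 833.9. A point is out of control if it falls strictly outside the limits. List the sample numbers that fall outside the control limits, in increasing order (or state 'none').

2, 5

Compare each point to [787.7, 885.1]: sample 2 = 918.0 > UCL; sample 5 = 892.5 > UCL.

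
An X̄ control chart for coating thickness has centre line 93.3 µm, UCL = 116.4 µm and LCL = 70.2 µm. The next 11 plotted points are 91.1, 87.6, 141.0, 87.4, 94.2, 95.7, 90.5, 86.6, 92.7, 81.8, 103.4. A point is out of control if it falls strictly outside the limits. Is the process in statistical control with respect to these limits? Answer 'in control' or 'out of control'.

Compare each point to [70.2, 116.4]: sample 3 = 141.0 > UCL.

out of control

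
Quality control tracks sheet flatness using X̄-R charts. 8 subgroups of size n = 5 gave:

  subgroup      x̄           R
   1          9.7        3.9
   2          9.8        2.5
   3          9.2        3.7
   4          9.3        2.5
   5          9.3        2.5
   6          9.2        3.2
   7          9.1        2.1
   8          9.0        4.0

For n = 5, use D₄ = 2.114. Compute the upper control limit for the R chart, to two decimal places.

6.45

R̄ = (3.9 + 2.5 + 3.7 + 2.5 + 2.5 + 3.2 + 2.1 + 4.0) / 8 = 24.4000 / 8 = 3.0500
UCL_R = D₄·R̄ = 2.114 × 3.0500 = 6.4477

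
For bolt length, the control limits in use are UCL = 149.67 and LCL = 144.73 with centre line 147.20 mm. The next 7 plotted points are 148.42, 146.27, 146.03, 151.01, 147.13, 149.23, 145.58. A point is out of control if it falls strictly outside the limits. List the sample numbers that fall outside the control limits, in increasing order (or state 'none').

Compare each point to [144.73, 149.67]: sample 4 = 151.01 > UCL.

4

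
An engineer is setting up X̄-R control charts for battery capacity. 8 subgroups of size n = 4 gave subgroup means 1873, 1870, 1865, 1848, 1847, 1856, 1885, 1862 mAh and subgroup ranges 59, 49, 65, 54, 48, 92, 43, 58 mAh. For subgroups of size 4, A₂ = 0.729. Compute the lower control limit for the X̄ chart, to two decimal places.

X̄̄ = (1873 + 1870 + 1865 + 1848 + 1847 + 1856 + 1885 + 1862) / 8 = 14906.0000 / 8 = 1863.2500
R̄ = (59 + 49 + 65 + 54 + 48 + 92 + 43 + 58) / 8 = 468.0000 / 8 = 58.5000
LCL = X̄̄ − A₂·R̄ = 1863.2500 − 0.729 × 58.5000 = 1820.6035

1820.60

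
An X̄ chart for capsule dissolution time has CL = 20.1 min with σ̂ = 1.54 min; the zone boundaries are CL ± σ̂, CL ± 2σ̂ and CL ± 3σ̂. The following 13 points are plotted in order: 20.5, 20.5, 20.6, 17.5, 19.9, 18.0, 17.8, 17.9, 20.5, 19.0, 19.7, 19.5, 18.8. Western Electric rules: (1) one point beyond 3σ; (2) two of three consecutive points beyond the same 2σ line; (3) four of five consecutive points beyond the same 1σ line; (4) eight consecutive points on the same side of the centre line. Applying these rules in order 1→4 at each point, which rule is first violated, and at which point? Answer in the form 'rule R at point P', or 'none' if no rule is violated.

Zone of each point (C = within 1σ̂, B = 1σ̂–2σ̂, A = 2σ̂–3σ̂, * = beyond 3σ̂; sign = side of CL): 1:+C, 2:+C, 3:+C, 4:-B, 5:-C, 6:-B, 7:-B, 8:-B, 9:+C, 10:-C, 11:-C, 12:-C, 13:-C
Rule 3 (four of five consecutive points beyond the same 1σ limit) is satisfied at point 8.

rule 3 at point 8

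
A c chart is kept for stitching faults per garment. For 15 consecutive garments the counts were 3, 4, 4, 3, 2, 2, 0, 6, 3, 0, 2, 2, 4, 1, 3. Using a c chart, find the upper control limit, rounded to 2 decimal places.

c̄ = (3 + 4 + 4 + 3 + 2 + 2 + 0 + 6 + 3 + 0 + 2 + 2 + 4 + 1 + 3) / 15 = 39 / 15 = 2.6000
UCL = c̄ + 3√c̄ = 2.6000 + 3 × √2.6000 = 2.6000 + 3 × 1.6125 = 7.4374

7.44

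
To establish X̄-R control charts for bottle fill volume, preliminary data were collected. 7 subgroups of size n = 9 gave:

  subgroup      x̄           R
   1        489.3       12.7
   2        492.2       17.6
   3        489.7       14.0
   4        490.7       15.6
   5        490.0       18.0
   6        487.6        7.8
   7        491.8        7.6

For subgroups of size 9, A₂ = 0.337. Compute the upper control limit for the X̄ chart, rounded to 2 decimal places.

X̄̄ = (489.3 + 492.2 + 489.7 + 490.7 + 490.0 + 487.6 + 491.8) / 7 = 3431.3000 / 7 = 490.1857
R̄ = (12.7 + 17.6 + 14.0 + 15.6 + 18.0 + 7.8 + 7.6) / 7 = 93.3000 / 7 = 13.3286
UCL = X̄̄ + A₂·R̄ = 490.1857 + 0.337 × 13.3286 = 494.6774

494.68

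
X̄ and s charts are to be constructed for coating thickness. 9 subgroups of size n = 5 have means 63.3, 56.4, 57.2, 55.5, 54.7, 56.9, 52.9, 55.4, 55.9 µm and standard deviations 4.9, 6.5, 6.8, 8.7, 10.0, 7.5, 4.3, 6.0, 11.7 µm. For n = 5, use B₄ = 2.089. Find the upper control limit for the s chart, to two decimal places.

15.41

s̄ = (4.9 + 6.5 + 6.8 + 8.7 + 10.0 + 7.5 + 4.3 + 6.0 + 11.7) / 9 = 7.3778
UCL_s = B₄·s̄ = 2.089 × 7.3778 = 15.4122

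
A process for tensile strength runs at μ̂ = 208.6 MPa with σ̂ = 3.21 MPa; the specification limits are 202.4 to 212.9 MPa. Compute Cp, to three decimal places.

Cp = (USL − LSL) / (6σ̂) = (212.9 − 202.4) / (6 × 3.21) = 10.5000 / 19.2600 = 0.5452

0.545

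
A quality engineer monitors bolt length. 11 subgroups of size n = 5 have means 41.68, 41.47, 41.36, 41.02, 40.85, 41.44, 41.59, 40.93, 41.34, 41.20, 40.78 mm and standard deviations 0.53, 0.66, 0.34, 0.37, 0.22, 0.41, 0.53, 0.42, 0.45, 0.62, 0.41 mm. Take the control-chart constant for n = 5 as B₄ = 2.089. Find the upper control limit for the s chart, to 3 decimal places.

0.942

s̄ = (0.53 + 0.66 + 0.34 + 0.37 + 0.22 + 0.41 + 0.53 + 0.42 + 0.45 + 0.62 + 0.41) / 11 = 0.4509
UCL_s = B₄·s̄ = 2.089 × 0.4509 = 0.9419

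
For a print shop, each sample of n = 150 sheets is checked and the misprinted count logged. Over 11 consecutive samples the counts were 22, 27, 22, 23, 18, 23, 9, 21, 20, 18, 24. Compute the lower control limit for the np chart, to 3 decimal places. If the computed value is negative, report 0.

7.980

p̄ = Σdᵢ / (k·n) = 227 / (11 × 150) = 0.13758
LCL = np̄ − 3·√(np̄(1−p̄)) = 20.6364 − 3 × 4.2187 = 7.9803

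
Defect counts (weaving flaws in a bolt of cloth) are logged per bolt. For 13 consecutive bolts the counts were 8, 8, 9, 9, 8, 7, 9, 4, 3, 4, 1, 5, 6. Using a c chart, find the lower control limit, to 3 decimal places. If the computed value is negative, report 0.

0.000

c̄ = (8 + 8 + 9 + 9 + 8 + 7 + 9 + 4 + 3 + 4 + 1 + 5 + 6) / 13 = 81 / 13 = 6.2308
LCL = c̄ − 3√c̄ = 6.2308 − 3 × 2.4962 = -1.2577 → 0 (cannot be negative)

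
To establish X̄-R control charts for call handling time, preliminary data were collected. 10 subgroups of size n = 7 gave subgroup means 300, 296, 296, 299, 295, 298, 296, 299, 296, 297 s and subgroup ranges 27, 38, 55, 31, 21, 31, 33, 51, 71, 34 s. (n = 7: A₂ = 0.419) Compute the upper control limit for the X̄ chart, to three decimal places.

X̄̄ = (300 + 296 + 296 + 299 + 295 + 298 + 296 + 299 + 296 + 297) / 10 = 2972.0000 / 10 = 297.2000
R̄ = (27 + 38 + 55 + 31 + 21 + 31 + 33 + 51 + 71 + 34) / 10 = 392.0000 / 10 = 39.2000
UCL = X̄̄ + A₂·R̄ = 297.2000 + 0.419 × 39.2000 = 313.6248

313.625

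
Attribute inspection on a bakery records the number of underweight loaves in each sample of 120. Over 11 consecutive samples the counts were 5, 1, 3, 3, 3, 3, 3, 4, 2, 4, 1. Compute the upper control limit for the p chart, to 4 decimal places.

p̄ = Σdᵢ / (k·n) = 32 / (11 × 120) = 0.02424
UCL = p̄ + 3·√(p̄(1−p̄)/n) = 0.02424 + 3 × √(0.02424×0.97576/120) = 0.02424 + 3 × 0.01404 = 0.06636

0.0664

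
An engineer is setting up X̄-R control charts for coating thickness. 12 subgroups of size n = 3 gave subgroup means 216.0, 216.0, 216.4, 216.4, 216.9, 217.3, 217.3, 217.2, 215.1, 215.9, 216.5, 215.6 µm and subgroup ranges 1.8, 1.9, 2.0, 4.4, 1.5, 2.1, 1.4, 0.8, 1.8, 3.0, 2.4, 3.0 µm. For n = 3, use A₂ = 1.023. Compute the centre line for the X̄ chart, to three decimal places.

X̄̄ = (216.0 + 216.0 + 216.4 + 216.4 + 216.9 + 217.3 + 217.3 + 217.2 + 215.1 + 215.9 + 216.5 + 215.6) / 12 = 2596.6000 / 12 = 216.3833
CL = X̄̄ = 216.3833

216.383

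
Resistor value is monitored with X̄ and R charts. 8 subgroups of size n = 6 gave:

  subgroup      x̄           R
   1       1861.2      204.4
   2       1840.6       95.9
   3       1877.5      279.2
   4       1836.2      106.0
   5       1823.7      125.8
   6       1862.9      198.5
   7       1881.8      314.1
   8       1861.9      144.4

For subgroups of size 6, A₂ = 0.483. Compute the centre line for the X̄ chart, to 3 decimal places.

1855.725

X̄̄ = (1861.2 + 1840.6 + 1877.5 + 1836.2 + 1823.7 + 1862.9 + 1881.8 + 1861.9) / 8 = 14845.8000 / 8 = 1855.7250
CL = X̄̄ = 1855.7250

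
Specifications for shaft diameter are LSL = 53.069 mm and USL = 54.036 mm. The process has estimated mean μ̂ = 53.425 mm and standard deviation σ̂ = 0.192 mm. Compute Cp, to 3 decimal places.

0.839

Cp = (USL − LSL) / (6σ̂) = (54.036 − 53.069) / (6 × 0.192) = 0.9670 / 1.1520 = 0.8394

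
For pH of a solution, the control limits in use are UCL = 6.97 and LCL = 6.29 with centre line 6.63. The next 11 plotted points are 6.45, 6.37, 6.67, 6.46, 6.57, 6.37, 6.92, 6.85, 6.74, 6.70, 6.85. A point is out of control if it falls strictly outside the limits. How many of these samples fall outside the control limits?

0

All 11 points lie within [6.29, 6.97].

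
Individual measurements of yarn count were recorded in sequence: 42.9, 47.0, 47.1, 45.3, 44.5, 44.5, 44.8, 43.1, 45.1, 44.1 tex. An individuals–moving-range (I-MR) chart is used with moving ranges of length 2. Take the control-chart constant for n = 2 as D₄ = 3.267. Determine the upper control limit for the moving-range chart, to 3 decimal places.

4.283

Moving ranges: 4.1, 0.1, 1.8, 0.8, 0.0, 0.3, 1.7, 2.0, 1.0; M̄R̄ = 11.8000 / 9 = 1.3111
UCL_MR = D₄·M̄R̄ = 3.267 × 1.3111 = 4.2834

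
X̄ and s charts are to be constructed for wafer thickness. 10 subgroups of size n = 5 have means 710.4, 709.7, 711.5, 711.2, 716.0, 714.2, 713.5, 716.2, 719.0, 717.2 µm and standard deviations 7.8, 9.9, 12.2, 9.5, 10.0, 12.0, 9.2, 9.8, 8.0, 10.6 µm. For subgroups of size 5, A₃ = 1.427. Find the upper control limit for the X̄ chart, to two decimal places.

728.02

X̄̄ = (710.4 + 709.7 + 711.5 + 711.2 + 716.0 + 714.2 + 713.5 + 716.2 + 719.0 + 717.2) / 10 = 713.8900
s̄ = (7.8 + 9.9 + 12.2 + 9.5 + 10.0 + 12.0 + 9.2 + 9.8 + 8.0 + 10.6) / 10 = 9.9000
UCL = X̄̄ + A₃·s̄ = 713.8900 + 1.427 × 9.9000 = 728.0173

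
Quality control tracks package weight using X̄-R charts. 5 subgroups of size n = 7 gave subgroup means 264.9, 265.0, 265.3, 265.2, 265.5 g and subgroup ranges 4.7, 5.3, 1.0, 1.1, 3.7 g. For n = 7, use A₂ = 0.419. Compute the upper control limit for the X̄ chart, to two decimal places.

266.50

X̄̄ = (264.9 + 265.0 + 265.3 + 265.2 + 265.5) / 5 = 1325.9000 / 5 = 265.1800
R̄ = (4.7 + 5.3 + 1.0 + 1.1 + 3.7) / 5 = 15.8000 / 5 = 3.1600
UCL = X̄̄ + A₂·R̄ = 265.1800 + 0.419 × 3.1600 = 266.5040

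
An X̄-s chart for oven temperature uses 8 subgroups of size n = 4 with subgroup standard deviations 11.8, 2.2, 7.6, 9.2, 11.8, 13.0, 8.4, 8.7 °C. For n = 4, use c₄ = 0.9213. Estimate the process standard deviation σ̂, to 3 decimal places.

9.864

s̄ = (11.8 + 2.2 + 7.6 + 9.2 + 11.8 + 13.0 + 8.4 + 8.7) / 8 = 9.0875
σ̂ = s̄ / c₄ = 9.0875 / 0.9213 = 9.8638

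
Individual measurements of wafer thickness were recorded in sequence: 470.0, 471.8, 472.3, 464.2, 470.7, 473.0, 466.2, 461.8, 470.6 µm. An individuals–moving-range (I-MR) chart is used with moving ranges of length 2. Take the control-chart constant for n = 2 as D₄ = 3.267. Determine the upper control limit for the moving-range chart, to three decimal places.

Moving ranges: 1.8, 0.5, 8.1, 6.5, 2.3, 6.8, 4.4, 8.8; M̄R̄ = 39.2000 / 8 = 4.9000
UCL_MR = D₄·M̄R̄ = 3.267 × 4.9000 = 16.0083

16.008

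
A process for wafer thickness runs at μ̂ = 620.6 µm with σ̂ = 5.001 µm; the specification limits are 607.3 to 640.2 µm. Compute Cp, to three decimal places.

Cp = (USL − LSL) / (6σ̂) = (640.2 − 607.3) / (6 × 5.001) = 32.9000 / 30.0060 = 1.0964

1.096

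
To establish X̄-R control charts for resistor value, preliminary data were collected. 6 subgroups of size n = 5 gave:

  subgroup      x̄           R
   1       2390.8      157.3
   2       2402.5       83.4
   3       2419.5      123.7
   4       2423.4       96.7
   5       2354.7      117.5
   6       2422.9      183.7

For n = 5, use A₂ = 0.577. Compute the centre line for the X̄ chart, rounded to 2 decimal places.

2402.30

X̄̄ = (2390.8 + 2402.5 + 2419.5 + 2423.4 + 2354.7 + 2422.9) / 6 = 14413.8000 / 6 = 2402.3000
CL = X̄̄ = 2402.3000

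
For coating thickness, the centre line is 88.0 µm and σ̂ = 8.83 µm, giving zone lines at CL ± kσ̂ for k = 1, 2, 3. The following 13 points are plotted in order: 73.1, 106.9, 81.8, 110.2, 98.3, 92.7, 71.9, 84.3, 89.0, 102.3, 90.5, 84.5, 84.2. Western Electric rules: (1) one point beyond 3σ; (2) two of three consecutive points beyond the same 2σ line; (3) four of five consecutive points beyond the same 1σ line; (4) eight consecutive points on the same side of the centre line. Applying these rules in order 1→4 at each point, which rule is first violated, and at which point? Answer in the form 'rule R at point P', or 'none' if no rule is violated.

rule 2 at point 4

Zone of each point (C = within 1σ̂, B = 1σ̂–2σ̂, A = 2σ̂–3σ̂, * = beyond 3σ̂; sign = side of CL): 1:-B, 2:+A, 3:-C, 4:+A, 5:+B, 6:+C, 7:-B, 8:-C, 9:+C, 10:+B, 11:+C, 12:-C, 13:-C
Rule 2 (two of three consecutive points beyond the same 2σ limit) is satisfied at point 4.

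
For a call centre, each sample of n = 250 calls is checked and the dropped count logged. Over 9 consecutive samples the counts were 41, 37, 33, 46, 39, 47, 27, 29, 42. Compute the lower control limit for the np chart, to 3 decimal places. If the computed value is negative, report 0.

p̄ = Σdᵢ / (k·n) = 341 / (9 × 250) = 0.15156
LCL = np̄ − 3·√(np̄(1−p̄)) = 37.8889 − 3 × 5.6698 = 20.8795

20.879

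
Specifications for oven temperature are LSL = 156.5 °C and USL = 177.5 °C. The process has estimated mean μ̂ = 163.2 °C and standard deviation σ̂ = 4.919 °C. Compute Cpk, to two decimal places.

Cpu = (USL − μ̂) / (3σ̂) = (177.5 − 163.2) / (3 × 4.919) = 0.9690; Cpl = (μ̂ − LSL) / (3σ̂) = (163.2 − 156.5) / (3 × 4.919) = 0.4540; Cpk = min(Cpu, Cpl) = 0.4540

0.45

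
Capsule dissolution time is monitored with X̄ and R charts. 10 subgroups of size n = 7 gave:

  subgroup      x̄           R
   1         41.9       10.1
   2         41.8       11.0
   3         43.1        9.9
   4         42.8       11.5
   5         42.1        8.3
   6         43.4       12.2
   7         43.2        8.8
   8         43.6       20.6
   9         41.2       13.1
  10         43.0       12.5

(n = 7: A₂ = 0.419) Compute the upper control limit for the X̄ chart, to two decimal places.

47.55

X̄̄ = (41.9 + 41.8 + 43.1 + 42.8 + 42.1 + 43.4 + 43.2 + 43.6 + 41.2 + 43.0) / 10 = 426.1000 / 10 = 42.6100
R̄ = (10.1 + 11.0 + 9.9 + 11.5 + 8.3 + 12.2 + 8.8 + 20.6 + 13.1 + 12.5) / 10 = 118.0000 / 10 = 11.8000
UCL = X̄̄ + A₂·R̄ = 42.6100 + 0.419 × 11.8000 = 47.5542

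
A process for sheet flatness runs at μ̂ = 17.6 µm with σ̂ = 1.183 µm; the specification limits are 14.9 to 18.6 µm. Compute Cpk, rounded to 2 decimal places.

0.28

Cpu = (USL − μ̂) / (3σ̂) = (18.6 − 17.6) / (3 × 1.183) = 0.2818; Cpl = (μ̂ − LSL) / (3σ̂) = (17.6 − 14.9) / (3 × 1.183) = 0.7608; Cpk = min(Cpu, Cpl) = 0.2818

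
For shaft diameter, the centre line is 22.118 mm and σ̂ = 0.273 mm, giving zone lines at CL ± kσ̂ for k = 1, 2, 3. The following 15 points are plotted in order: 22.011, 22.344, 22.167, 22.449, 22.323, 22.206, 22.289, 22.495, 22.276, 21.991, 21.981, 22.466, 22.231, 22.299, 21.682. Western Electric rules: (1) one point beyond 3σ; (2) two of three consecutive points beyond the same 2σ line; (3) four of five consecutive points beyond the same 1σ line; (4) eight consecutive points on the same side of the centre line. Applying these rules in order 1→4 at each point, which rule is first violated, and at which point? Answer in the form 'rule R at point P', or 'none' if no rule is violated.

rule 4 at point 9

Zone of each point (C = within 1σ̂, B = 1σ̂–2σ̂, A = 2σ̂–3σ̂, * = beyond 3σ̂; sign = side of CL): 1:-C, 2:+C, 3:+C, 4:+B, 5:+C, 6:+C, 7:+C, 8:+B, 9:+C, 10:-C, 11:-C, 12:+B, 13:+C, 14:+C, 15:-B
Rule 4 (eight consecutive points on the same side of the centre line) is satisfied at point 9.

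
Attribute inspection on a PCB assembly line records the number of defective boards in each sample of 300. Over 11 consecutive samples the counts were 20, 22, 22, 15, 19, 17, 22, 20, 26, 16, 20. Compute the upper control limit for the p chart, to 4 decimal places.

p̄ = Σdᵢ / (k·n) = 219 / (11 × 300) = 0.06636
UCL = p̄ + 3·√(p̄(1−p̄)/n) = 0.06636 + 3 × √(0.06636×0.93364/300) = 0.06636 + 3 × 0.01437 = 0.10948

0.1095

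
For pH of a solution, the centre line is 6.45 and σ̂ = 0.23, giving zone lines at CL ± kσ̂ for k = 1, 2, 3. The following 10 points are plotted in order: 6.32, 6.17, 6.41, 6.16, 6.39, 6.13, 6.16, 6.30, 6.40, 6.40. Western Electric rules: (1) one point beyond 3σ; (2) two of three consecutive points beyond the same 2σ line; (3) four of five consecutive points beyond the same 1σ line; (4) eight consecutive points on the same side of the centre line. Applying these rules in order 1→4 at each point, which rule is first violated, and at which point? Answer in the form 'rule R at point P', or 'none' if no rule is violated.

Zone of each point (C = within 1σ̂, B = 1σ̂–2σ̂, A = 2σ̂–3σ̂, * = beyond 3σ̂; sign = side of CL): 1:-C, 2:-B, 3:-C, 4:-B, 5:-C, 6:-B, 7:-B, 8:-C, 9:-C, 10:-C
Rule 4 (eight consecutive points on the same side of the centre line) is satisfied at point 8.

rule 4 at point 8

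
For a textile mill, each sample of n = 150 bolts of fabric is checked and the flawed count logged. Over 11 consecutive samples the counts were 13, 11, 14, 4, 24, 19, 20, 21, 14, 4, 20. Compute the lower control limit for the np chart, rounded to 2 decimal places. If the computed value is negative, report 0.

p̄ = Σdᵢ / (k·n) = 164 / (11 × 150) = 0.09939
LCL = np̄ − 3·√(np̄(1−p̄)) = 14.9091 − 3 × 3.6643 = 3.9161

3.92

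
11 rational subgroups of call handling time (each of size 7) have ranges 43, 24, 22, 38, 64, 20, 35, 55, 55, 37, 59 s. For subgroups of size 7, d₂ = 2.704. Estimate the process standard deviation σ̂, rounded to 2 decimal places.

R̄ = (43 + 24 + 22 + 38 + 64 + 20 + 35 + 55 + 55 + 37 + 59) / 11 = 41.0909
σ̂ = R̄ / d₂ = 41.0909 / 2.704 = 15.1963

15.20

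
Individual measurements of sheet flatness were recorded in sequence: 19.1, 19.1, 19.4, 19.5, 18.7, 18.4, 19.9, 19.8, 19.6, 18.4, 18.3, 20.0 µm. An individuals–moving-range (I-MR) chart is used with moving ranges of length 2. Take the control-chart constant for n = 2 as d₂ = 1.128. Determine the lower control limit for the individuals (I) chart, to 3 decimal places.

17.660

X̄ = (19.1 + 19.1 + 19.4 + 19.5 + 18.7 + 18.4 + 19.9 + 19.8 + 19.6 + 18.4 + 18.3 + 20.0) / 12 = 19.1833
Moving ranges: 0.0, 0.3, 0.1, 0.8, 0.3, 1.5, 0.1, 0.2, 1.2, 0.1, 1.7; M̄R̄ = 6.3000 / 11 = 0.5727
LCL = X̄ − 3·M̄R̄/d₂ = 19.1833 − 3 × 0.5727 / 1.128 = 17.6601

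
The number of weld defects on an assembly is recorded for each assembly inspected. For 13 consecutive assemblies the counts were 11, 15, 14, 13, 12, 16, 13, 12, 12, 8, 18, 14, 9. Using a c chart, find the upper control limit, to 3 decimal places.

23.599

c̄ = (11 + 15 + 14 + 13 + 12 + 16 + 13 + 12 + 12 + 8 + 18 + 14 + 9) / 13 = 167 / 13 = 12.8462
UCL = c̄ + 3√c̄ = 12.8462 + 3 × √12.8462 = 12.8462 + 3 × 3.5842 = 23.5986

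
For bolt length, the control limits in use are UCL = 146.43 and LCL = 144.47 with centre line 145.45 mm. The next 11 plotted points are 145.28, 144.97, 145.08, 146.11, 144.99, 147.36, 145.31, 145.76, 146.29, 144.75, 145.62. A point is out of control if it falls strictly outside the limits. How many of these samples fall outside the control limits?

Compare each point to [144.47, 146.43]: sample 6 = 147.36 > UCL.

1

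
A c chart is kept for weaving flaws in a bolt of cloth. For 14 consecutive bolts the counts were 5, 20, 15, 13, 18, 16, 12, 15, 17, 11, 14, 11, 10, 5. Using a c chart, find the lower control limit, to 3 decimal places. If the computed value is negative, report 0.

c̄ = (5 + 20 + 15 + 13 + 18 + 16 + 12 + 15 + 17 + 11 + 14 + 11 + 10 + 5) / 14 = 182 / 14 = 13.0000
LCL = c̄ − 3√c̄ = 13.0000 − 3 × 3.6056 = 2.1833

2.183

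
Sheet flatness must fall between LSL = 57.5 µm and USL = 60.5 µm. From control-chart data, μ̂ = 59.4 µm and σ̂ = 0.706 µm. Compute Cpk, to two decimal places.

Cpu = (USL − μ̂) / (3σ̂) = (60.5 − 59.4) / (3 × 0.706) = 0.5194; Cpl = (μ̂ − LSL) / (3σ̂) = (59.4 − 57.5) / (3 × 0.706) = 0.8971; Cpk = min(Cpu, Cpl) = 0.5194

0.52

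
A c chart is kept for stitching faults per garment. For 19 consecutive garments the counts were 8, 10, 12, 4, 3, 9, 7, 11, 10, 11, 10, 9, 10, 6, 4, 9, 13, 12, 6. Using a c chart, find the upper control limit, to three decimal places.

17.445

c̄ = (8 + 10 + 12 + 4 + 3 + 9 + 7 + 11 + 10 + 11 + 10 + 9 + 10 + 6 + 4 + 9 + 13 + 12 + 6) / 19 = 164 / 19 = 8.6316
UCL = c̄ + 3√c̄ = 8.6316 + 3 × √8.6316 = 8.6316 + 3 × 2.9380 = 17.4454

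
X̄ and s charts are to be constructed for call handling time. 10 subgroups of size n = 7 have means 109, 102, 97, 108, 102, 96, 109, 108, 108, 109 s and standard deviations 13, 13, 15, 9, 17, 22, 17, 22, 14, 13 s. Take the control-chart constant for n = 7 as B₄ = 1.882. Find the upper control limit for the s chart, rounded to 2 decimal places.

29.17

s̄ = (13 + 13 + 15 + 9 + 17 + 22 + 17 + 22 + 14 + 13) / 10 = 15.5000
UCL_s = B₄·s̄ = 1.882 × 15.5000 = 29.1710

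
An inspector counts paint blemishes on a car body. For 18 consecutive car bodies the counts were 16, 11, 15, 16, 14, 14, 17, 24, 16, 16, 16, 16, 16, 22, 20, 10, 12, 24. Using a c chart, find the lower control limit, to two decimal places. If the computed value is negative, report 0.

4.24

c̄ = (16 + 11 + 15 + 16 + 14 + 14 + 17 + 24 + 16 + 16 + 16 + 16 + 16 + 22 + 20 + 10 + 12 + 24) / 18 = 295 / 18 = 16.3889
LCL = c̄ − 3√c̄ = 16.3889 − 3 × 4.0483 = 4.2439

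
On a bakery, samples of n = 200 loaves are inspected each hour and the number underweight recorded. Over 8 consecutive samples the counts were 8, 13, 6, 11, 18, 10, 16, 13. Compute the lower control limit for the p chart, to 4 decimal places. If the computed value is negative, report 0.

p̄ = Σdᵢ / (k·n) = 95 / (8 × 200) = 0.05937
LCL = p̄ − 3·√(p̄(1−p̄)/n) = 0.05937 − 3 × 0.01671 = 0.00924

0.0092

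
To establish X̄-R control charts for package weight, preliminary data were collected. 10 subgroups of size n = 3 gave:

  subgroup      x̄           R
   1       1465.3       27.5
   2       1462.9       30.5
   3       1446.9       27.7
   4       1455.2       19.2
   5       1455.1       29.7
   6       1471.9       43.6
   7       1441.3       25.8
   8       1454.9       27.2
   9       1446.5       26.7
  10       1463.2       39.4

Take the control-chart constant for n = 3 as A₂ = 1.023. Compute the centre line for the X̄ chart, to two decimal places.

1456.32

X̄̄ = (1465.3 + 1462.9 + 1446.9 + 1455.2 + 1455.1 + 1471.9 + 1441.3 + 1454.9 + 1446.5 + 1463.2) / 10 = 14563.2000 / 10 = 1456.3200
CL = X̄̄ = 1456.3200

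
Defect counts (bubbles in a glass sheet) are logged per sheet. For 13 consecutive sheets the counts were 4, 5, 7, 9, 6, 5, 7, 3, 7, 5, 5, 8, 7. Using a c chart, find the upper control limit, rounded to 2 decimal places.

c̄ = (4 + 5 + 7 + 9 + 6 + 5 + 7 + 3 + 7 + 5 + 5 + 8 + 7) / 13 = 78 / 13 = 6.0000
UCL = c̄ + 3√c̄ = 6.0000 + 3 × √6.0000 = 6.0000 + 3 × 2.4495 = 13.3485

13.35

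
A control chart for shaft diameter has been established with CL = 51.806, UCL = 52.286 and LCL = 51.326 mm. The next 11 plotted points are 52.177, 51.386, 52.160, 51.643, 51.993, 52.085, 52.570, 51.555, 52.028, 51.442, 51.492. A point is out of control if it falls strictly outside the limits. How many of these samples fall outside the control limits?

1

Compare each point to [51.326, 52.286]: sample 7 = 52.570 > UCL.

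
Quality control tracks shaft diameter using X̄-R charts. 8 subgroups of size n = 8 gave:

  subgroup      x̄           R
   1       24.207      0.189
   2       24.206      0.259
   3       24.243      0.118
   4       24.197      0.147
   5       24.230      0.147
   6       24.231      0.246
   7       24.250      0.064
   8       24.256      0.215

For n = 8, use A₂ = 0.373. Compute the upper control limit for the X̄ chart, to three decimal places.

24.292

X̄̄ = (24.207 + 24.206 + 24.243 + 24.197 + 24.230 + 24.231 + 24.250 + 24.256) / 8 = 193.8200 / 8 = 24.2275
R̄ = (0.189 + 0.259 + 0.118 + 0.147 + 0.147 + 0.246 + 0.064 + 0.215) / 8 = 1.3850 / 8 = 0.1731
UCL = X̄̄ + A₂·R̄ = 24.2275 + 0.373 × 0.1731 = 24.2921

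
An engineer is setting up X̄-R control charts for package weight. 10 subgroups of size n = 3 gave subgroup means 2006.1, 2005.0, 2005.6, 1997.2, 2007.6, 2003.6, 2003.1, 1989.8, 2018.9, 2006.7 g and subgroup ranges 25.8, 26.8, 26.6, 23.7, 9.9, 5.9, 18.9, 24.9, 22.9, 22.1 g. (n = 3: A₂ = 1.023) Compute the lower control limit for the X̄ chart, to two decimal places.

1983.13

X̄̄ = (2006.1 + 2005.0 + 2005.6 + 1997.2 + 2007.6 + 2003.6 + 2003.1 + 1989.8 + 2018.9 + 2006.7) / 10 = 20043.6000 / 10 = 2004.3600
R̄ = (25.8 + 26.8 + 26.6 + 23.7 + 9.9 + 5.9 + 18.9 + 24.9 + 22.9 + 22.1) / 10 = 207.5000 / 10 = 20.7500
LCL = X̄̄ − A₂·R̄ = 2004.3600 − 1.023 × 20.7500 = 1983.1327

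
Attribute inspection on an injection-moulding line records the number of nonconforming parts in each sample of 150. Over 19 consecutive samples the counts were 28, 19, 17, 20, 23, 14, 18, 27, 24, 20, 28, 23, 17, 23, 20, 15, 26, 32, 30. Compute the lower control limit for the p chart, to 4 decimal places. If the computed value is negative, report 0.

p̄ = Σdᵢ / (k·n) = 424 / (19 × 150) = 0.14877
LCL = p̄ − 3·√(p̄(1−p̄)/n) = 0.14877 − 3 × 0.02906 = 0.06160

0.0616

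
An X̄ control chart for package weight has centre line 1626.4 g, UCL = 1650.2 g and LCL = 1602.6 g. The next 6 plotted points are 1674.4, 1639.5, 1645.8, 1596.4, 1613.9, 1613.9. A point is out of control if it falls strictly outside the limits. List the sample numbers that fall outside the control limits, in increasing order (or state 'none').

1, 4

Compare each point to [1602.6, 1650.2]: sample 1 = 1674.4 > UCL; sample 4 = 1596.4 < LCL.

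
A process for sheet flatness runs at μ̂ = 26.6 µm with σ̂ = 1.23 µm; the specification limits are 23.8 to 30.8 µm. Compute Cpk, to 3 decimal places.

Cpu = (USL − μ̂) / (3σ̂) = (30.8 − 26.6) / (3 × 1.23) = 1.1382; Cpl = (μ̂ − LSL) / (3σ̂) = (26.6 − 23.8) / (3 × 1.23) = 0.7588; Cpk = min(Cpu, Cpl) = 0.7588

0.759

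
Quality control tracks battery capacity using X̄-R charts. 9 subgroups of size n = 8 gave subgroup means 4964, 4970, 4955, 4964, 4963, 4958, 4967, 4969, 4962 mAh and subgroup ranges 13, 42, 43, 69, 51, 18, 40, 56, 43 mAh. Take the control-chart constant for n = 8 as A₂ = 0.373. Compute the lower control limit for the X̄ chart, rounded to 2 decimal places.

X̄̄ = (4964 + 4970 + 4955 + 4964 + 4963 + 4958 + 4967 + 4969 + 4962) / 9 = 44672.0000 / 9 = 4963.5556
R̄ = (13 + 42 + 43 + 69 + 51 + 18 + 40 + 56 + 43) / 9 = 375.0000 / 9 = 41.6667
LCL = X̄̄ − A₂·R̄ = 4963.5556 − 0.373 × 41.6667 = 4948.0139

4948.01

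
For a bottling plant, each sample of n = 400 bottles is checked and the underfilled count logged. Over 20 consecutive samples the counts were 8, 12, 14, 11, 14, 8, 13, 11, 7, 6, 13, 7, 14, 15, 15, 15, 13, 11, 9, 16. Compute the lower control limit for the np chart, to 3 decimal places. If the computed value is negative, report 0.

p̄ = Σdᵢ / (k·n) = 232 / (20 × 400) = 0.02900
LCL = np̄ − 3·√(np̄(1−p̄)) = 11.6000 − 3 × 3.3561 = 1.5316

1.532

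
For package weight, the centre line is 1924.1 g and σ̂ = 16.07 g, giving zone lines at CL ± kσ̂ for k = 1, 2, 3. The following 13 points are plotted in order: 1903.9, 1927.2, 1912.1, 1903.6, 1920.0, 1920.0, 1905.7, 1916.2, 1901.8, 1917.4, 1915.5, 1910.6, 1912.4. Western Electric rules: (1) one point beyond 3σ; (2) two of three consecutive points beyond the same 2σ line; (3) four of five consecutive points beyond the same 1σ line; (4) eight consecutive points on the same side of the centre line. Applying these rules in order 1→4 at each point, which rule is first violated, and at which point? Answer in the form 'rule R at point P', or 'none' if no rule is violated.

rule 4 at point 10

Zone of each point (C = within 1σ̂, B = 1σ̂–2σ̂, A = 2σ̂–3σ̂, * = beyond 3σ̂; sign = side of CL): 1:-B, 2:+C, 3:-C, 4:-B, 5:-C, 6:-C, 7:-B, 8:-C, 9:-B, 10:-C, 11:-C, 12:-C, 13:-C
Rule 4 (eight consecutive points on the same side of the centre line) is satisfied at point 10.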